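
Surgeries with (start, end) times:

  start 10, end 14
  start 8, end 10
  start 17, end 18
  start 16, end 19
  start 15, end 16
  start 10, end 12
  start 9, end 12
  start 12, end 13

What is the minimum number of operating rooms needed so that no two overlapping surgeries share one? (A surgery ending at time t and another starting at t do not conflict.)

3

Count concurrent intervals with a sweep; the peak is the room count.
Events (time:±→running): 8:+→1 9:+→2 10:-→1 10:+→2 10:+→3 … peak 3.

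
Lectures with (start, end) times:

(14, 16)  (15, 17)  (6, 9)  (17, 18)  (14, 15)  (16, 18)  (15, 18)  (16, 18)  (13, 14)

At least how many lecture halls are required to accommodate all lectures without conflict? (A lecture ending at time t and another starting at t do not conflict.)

Count concurrent intervals with a sweep; the peak is the room count.
starts: [6, 13, 14, 14, 15, 15, 16, 16, 17]
ends:   [9, 14, 15, 16, 17, 18, 18, 18, 18]
s6→1 e9→0 s13→1 e14→0 s14→1 s14→2 e15→1 s15→2 s15→3 e16→2 s16→3 s16→4  — peak 4.

4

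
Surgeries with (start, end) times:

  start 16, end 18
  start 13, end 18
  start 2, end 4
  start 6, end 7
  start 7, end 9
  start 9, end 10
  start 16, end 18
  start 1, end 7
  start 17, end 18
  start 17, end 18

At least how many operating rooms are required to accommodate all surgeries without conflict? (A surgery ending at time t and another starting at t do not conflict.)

The answer is the maximum number of intervals overlapping at any instant.
Events (time:±→running): 1:+→1 2:+→2 4:-→1 6:+→2 7:-→1 7:-→0 7:+→1 9:-→0 9:+→1 10:-→0 13:+→1 16:+→2 16:+→3 17:+→4 17:+→5 … peak 5.

5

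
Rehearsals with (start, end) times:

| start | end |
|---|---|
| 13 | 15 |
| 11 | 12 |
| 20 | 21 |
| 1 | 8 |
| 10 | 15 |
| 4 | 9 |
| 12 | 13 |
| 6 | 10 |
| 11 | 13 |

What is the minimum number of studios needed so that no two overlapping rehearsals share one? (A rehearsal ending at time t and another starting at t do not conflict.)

The answer is the maximum number of intervals overlapping at any instant.
Events (time:±→running): 1:+→1 4:+→2 6:+→3 … peak 3.

3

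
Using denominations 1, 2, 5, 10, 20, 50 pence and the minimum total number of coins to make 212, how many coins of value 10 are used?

212 − 4×50→12 − 1×10→2 − 1×2→0
Count of 10: 1

1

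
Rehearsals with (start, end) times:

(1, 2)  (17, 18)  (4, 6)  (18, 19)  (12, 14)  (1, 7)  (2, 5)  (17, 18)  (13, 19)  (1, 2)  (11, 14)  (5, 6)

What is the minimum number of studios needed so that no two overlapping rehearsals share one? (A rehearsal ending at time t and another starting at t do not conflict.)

3

The answer is the maximum number of intervals overlapping at any instant.
starts: [1, 1, 1, 2, 4, 5, 11, 12, 13, 17, 17, 18]
ends:   [2, 2, 5, 6, 6, 7, 14, 14, 18, 18, 19, 19]
s1→1 s1→2 s1→3  — peak 3.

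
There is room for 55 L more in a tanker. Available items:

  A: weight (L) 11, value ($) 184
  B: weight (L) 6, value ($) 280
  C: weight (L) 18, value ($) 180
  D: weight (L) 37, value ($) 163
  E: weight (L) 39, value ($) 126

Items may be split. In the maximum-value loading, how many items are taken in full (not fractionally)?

3

Greedy by value/weight ratio, highest first.
Ratios (sorted): B 46.67, A 16.73, C 10.00, D 4.41, E 3.23
take B (6 @ 280); take A (11 @ 184); take C (18 @ 180); take 20/37 of D → 88.11. Capacity used 55/55.
3 item(s) taken whole; one partial (take 20/37 of D).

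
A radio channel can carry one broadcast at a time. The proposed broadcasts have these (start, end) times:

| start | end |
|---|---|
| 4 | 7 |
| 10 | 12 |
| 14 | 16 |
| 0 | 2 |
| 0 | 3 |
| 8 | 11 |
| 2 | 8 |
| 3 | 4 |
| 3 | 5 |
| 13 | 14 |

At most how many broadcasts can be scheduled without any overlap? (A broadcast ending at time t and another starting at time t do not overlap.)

Order by finish time; keep every interval that doesn't clash with the previous kept one.
Sorted by end: (0,2)  (0,3)  (3,4)  (3,5)  (4,7)  (2,8)  (8,11)  (10,12)  (13,14)  (14,16)
take (0,2); take (3,4); take (4,7); take (8,11); take (13,14); take (14,16).
Selected 6 broadcasts.

6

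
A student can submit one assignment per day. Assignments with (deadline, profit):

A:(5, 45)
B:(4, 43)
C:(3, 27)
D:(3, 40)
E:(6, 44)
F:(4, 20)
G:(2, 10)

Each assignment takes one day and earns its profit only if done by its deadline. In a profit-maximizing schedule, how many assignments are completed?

Take jobs in profit order; each goes to the latest open slot no later than its deadline.
By profit: A(d5,45), E(d6,44), B(d4,43), D(d3,40), C(d3,27), F(d4,20), G(d2,10)
A→slot 5; E→slot 6; B→slot 4; D→slot 3; C→slot 2; F→slot 1; G skipped.
6 of 7 scheduled.

6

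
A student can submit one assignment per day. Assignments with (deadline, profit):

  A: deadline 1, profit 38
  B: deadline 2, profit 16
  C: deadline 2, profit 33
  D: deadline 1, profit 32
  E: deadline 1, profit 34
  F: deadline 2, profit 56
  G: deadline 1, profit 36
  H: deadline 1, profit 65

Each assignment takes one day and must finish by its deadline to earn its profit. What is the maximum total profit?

By profit: H(d1,65), F(d2,56), A(d1,38), G(d1,36), E(d1,34), C(d2,33), D(d1,32), B(d2,16)
H→slot 1; F→slot 2; A skipped; G skipped; E skipped; C skipped; D skipped; B skipped.
Profit = 65 + 56 = 121

121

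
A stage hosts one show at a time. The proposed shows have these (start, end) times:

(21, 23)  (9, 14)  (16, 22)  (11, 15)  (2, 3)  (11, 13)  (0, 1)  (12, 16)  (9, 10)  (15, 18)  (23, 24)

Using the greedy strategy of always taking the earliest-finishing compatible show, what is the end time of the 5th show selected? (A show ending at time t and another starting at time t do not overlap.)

Order by finish time; keep every interval that doesn't clash with the previous kept one.
Sorted by end: (0,1)  (2,3)  (9,10)  (11,13)  (9,14)  (11,15)  (12,16)  (15,18)  (16,22)  (21,23)  (23,24)
take (0,1); take (2,3); take (9,10); take (11,13); skip (9,14); take (15,18); skip (16,22); take (21,23); take (23,24).
Selected: (0,1) (2,3) (9,10) (11,13) (15,18) (21,23) (23,24)

18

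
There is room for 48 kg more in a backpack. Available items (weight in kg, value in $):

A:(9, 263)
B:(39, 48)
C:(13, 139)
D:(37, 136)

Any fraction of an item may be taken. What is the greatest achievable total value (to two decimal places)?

497.57

Sort by value per unit weight and fill in that order.
Order: A (263/9=29.22) > C (139/13=10.69) > D (136/37=3.68) > B (48/39=1.23)
Fill: take A (9 @ 263) → take C (13 @ 139) → take 26/37 of D → 95.57; 48/48 used.
Total value = 497.57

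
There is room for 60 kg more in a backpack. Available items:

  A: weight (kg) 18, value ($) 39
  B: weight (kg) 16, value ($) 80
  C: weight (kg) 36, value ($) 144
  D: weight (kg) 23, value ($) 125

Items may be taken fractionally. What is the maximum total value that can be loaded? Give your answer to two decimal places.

289.00

Order: D (125/23=5.43) > B (80/16=5.00) > C (144/36=4.00) > A (39/18=2.17)
Fill: take D (23 @ 125) → take B (16 @ 80) → take 21/36 of C → 84.00; 60/60 used.
Total value = 289.00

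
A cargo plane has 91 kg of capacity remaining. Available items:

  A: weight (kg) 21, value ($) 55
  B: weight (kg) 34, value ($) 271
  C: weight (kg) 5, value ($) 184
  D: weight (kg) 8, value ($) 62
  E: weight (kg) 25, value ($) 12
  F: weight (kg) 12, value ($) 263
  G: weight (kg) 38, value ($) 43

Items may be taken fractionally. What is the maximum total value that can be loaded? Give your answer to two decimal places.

847.45

Greedy by value/weight ratio, highest first.
Ratios (sorted): C 36.80, F 21.92, B 7.97, D 7.75, A 2.62, G 1.13, E 0.48
take C (5 @ 184); take F (12 @ 263); take B (34 @ 271); take D (8 @ 62); take A (21 @ 55); take 11/38 of G → 12.45. Capacity used 91/91.
Total value = 847.45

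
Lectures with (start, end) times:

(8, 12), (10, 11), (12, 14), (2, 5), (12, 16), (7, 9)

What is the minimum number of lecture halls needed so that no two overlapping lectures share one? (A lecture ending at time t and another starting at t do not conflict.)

Events (time:±→running): 2:+→1 5:-→0 7:+→1 8:+→2 … peak 2.

2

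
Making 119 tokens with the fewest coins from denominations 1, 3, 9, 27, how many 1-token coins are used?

119 − 4×27→11 − 1×9→2 − 2×1→0
Count of 1: 2

2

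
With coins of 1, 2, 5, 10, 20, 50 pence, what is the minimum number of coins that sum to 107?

Greedy: take as many of the largest coin as possible, then repeat with the remainder.
107 − 2×50→7 − 1×5→2 − 1×2→0
Total coins = 2 + 1 + 1 = 4

4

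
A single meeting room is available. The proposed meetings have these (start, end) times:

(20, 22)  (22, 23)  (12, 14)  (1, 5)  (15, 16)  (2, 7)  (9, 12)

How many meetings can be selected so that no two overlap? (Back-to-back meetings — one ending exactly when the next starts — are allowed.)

6

By end time: (1,5), (2,7), (9,12), (12,14), (15,16), (20,22), (22,23).
Pick (1,5); next start ≥ 5 → (9,12); next start ≥ 12 → (12,14); next start ≥ 14 → (15,16); next start ≥ 16 → (20,22); next start ≥ 22 → (22,23).
Selected 6 meetings.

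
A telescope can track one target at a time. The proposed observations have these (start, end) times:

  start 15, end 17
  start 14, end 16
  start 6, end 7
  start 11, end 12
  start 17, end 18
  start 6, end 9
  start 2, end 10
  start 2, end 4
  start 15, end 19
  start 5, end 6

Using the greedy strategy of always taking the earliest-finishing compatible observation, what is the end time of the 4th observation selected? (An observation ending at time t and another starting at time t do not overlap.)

12

Sort by end time and greedily take each interval whose start is ≥ the last chosen end.
Sorted by end: (2,4)  (5,6)  (6,7)  (6,9)  (2,10)  (11,12)  (14,16)  (15,17)  (17,18)  (15,19)
take (2,4); take (5,6); take (6,7); take (11,12); take (14,16); take (17,18); skip (15,19).
Selected: (2,4) (5,6) (6,7) (11,12) (14,16) (17,18)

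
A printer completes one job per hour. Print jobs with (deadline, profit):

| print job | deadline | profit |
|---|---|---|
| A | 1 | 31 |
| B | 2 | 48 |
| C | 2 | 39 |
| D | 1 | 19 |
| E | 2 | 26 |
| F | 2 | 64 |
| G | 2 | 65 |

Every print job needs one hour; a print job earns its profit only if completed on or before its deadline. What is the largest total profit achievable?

Sort by profit descending; place each in the latest free slot ≤ its deadline.
By profit: G(d2,65), F(d2,64), B(d2,48), C(d2,39), A(d1,31), E(d2,26), D(d1,19)
G→slot 2; F→slot 1; B skipped; C skipped; A skipped; E skipped; D skipped.
Profit = 64 + 65 = 129

129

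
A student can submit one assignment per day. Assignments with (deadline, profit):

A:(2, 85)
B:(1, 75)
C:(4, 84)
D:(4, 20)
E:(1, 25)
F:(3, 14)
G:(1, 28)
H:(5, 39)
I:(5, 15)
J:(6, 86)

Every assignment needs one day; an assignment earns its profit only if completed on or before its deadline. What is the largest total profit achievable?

389

Take jobs in profit order; each goes to the latest open slot no later than its deadline.
By profit: J(d6,86), A(d2,85), C(d4,84), B(d1,75), H(d5,39), G(d1,28), E(d1,25), D(d4,20), I(d5,15), F(d3,14)
J→slot 6; A→slot 2; C→slot 4; B→slot 1; H→slot 5; G skipped; E skipped; D→slot 3; I skipped; F skipped.
Profit = 75 + 85 + 20 + 84 + 39 + 86 = 389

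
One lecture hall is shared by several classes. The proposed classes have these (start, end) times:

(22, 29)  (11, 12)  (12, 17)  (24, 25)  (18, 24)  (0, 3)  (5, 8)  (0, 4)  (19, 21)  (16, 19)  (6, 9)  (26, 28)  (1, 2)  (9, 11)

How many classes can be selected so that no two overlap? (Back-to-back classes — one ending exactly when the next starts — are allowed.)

Greedy by earliest finish: after sorting by end time, pick each interval compatible with the last pick.
Sorted by end: (1,2)  (0,3)  (0,4)  (5,8)  (6,9)  (9,11)  (11,12)  (12,17)  (16,19)  (19,21)  (18,24)  (24,25)  (26,28)  (22,29)
take (1,2); skip (0,3); take (5,8); take (9,11); take (11,12); take (12,17); take (19,21); take (24,25); take (26,28).
Selected 8 classes.

8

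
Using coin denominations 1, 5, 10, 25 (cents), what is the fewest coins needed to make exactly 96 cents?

96 − 3×25→21 − 2×10→1 − 1×1→0
Total coins = 3 + 2 + 1 = 6

6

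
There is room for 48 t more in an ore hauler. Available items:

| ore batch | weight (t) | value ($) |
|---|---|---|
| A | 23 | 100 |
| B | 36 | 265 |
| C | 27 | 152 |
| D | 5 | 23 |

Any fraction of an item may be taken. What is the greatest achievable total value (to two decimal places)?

Order: B (265/36=7.36) > C (152/27=5.63) > D (23/5=4.60) > A (100/23=4.35)
Fill: take B (36 @ 265) → take 12/27 of C → 67.56; 48/48 used.
Total value = 332.56

332.56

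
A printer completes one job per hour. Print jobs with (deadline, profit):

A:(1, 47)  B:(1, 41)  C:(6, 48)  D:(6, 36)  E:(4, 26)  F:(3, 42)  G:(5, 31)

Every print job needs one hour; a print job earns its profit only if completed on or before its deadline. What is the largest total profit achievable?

230

Take jobs in profit order; each goes to the latest open slot no later than its deadline.
By profit: C(d6,48), A(d1,47), F(d3,42), B(d1,41), D(d6,36), G(d5,31), E(d4,26)
C→slot 6; A→slot 1; F→slot 3; B skipped; D→slot 5; G→slot 4; E→slot 2.
Profit = 47 + 26 + 42 + 31 + 36 + 48 = 230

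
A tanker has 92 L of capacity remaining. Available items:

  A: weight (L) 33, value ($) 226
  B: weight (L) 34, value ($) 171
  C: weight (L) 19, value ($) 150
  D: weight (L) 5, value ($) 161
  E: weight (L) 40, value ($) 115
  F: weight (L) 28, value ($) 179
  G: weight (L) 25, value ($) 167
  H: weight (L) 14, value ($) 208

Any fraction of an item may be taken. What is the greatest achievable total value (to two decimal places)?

Greedy by value/weight ratio, highest first.
Ratios (sorted): D 32.20, H 14.86, C 7.89, A 6.85, G 6.68, F 6.39, B 5.03, E 2.88
take D (5 @ 161); take H (14 @ 208); take C (19 @ 150); take A (33 @ 226); take 21/25 of G → 140.28. Capacity used 92/92.
Total value = 885.28

885.28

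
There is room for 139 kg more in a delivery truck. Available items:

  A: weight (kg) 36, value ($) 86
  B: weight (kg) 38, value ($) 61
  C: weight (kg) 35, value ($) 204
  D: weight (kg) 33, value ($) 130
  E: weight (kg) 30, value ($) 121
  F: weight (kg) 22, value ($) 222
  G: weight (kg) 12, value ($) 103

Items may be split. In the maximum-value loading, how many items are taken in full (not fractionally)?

5

Sort by value per unit weight and fill in that order.
Order: F (222/22=10.09) > G (103/12=8.58) > C (204/35=5.83) > E (121/30=4.03) > D (130/33=3.94) > A (86/36=2.39) > B (61/38=1.61)
Fill: take F (22 @ 222) → take G (12 @ 103) → take C (35 @ 204) → take E (30 @ 121) → take D (33 @ 130) → take 7/36 of A → 16.72; 139/139 used.
5 item(s) taken whole; one partial (take 7/36 of A).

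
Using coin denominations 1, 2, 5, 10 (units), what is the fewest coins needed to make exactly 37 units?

Use the largest denomination that fits, subtract, and repeat.
37 − 3×10→7 − 1×5→2 − 1×2→0
Total coins = 3 + 1 + 1 = 5

5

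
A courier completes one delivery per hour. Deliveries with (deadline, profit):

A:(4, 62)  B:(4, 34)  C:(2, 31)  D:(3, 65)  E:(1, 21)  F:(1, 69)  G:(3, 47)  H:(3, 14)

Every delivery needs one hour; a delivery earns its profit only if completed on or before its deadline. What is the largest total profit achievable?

243

Profit order: F=69 D=65 A=62 G=47 B=34 C=31 E=21 H=14
Assign: F→slot 1, D→slot 3, A→slot 4, G→slot 2, B skipped, C skipped, E skipped, H skipped.
Slots: [1:F] [2:G] [3:D] [4:A]
Profit = 69 + 47 + 65 + 62 = 243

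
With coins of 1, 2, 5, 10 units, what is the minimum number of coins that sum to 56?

Use the largest denomination that fits, subtract, and repeat.
56 − 5×10→6 − 1×5→1 − 1×1→0
Total coins = 5 + 1 + 1 = 7

7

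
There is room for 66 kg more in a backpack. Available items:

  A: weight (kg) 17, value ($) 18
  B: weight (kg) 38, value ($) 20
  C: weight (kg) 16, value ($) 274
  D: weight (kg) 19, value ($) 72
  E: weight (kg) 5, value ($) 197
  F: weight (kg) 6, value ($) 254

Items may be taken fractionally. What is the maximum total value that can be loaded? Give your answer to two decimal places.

Greedy by value/weight ratio, highest first.
Order: F (254/6=42.33) > E (197/5=39.40) > C (274/16=17.12) > D (72/19=3.79) > A (18/17=1.06) > B (20/38=0.53)
Fill: take F (6 @ 254) → take E (5 @ 197) → take C (16 @ 274) → take D (19 @ 72) → take A (17 @ 18) → take 3/38 of B → 1.58; 66/66 used.
Total value = 816.58

816.58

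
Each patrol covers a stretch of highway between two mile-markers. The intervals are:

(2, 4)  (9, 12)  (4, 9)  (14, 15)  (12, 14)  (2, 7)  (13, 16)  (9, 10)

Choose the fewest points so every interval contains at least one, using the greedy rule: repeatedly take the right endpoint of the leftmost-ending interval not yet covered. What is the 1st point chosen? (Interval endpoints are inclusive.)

By right end: [2,4]  [2,7]  [4,9]  [9,10]  [9,12]  [12,14]  [14,15]  [13,16]
[2,4] uncovered → point at 4; [9,10] uncovered → point at 10; [12,14] uncovered → point at 14.
Points: 4, 10, 14 (3 total).

4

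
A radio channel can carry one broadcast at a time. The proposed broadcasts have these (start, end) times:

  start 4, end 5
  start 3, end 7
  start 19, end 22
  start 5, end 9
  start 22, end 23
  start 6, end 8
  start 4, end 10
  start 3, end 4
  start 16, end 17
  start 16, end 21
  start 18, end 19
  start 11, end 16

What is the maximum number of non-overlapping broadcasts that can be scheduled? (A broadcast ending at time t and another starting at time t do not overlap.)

8

Order by finish time; keep every interval that doesn't clash with the previous kept one.
By end time: (3,4), (4,5), (3,7), (6,8), (5,9), (4,10), (11,16), (16,17), (18,19), (16,21), (19,22), (22,23).
Pick (3,4); next start ≥ 4 → (4,5); next start ≥ 5 → (6,8); next start ≥ 8 → (11,16); next start ≥ 16 → (16,17); next start ≥ 17 → (18,19); next start ≥ 19 → (19,22); next start ≥ 22 → (22,23).
Selected 8 broadcasts.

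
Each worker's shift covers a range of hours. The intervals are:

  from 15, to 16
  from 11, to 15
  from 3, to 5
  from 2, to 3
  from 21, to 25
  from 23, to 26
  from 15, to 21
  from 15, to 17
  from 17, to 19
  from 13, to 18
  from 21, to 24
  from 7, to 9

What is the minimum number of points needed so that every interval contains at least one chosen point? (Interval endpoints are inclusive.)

By right end: [2,3]  [3,5]  [7,9]  [11,15]  [15,16]  [15,17]  [13,18]  [17,19]  [15,21]  [21,24]  [21,25]  [23,26]
[2,3] uncovered → point at 3; [7,9] uncovered → point at 9; [11,15] uncovered → point at 15; [17,19] uncovered → point at 19; [21,24] uncovered → point at 24.
Points: 3, 9, 15, 19, 24 (5 total).

5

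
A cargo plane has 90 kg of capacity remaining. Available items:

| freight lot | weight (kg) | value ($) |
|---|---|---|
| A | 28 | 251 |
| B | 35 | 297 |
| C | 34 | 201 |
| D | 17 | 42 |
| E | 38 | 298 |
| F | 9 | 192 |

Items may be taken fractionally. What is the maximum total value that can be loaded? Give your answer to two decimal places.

881.16

Order: F (192/9=21.33) > A (251/28=8.96) > B (297/35=8.49) > E (298/38=7.84) > C (201/34=5.91) > D (42/17=2.47)
Fill: take F (9 @ 192) → take A (28 @ 251) → take B (35 @ 297) → take 18/38 of E → 141.16; 90/90 used.
Total value = 881.16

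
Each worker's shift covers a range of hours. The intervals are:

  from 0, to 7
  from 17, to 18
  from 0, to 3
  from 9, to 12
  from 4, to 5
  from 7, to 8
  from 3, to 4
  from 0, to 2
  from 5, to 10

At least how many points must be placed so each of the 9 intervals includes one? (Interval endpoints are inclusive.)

Sort by right endpoint; whenever an interval is uncovered, place a point at its right end.
By right end: [0,2]  [0,3]  [3,4]  [4,5]  [0,7]  [7,8]  [5,10]  [9,12]  [17,18]
[0,2] uncovered → point at 2; [3,4] uncovered → point at 4; [7,8] uncovered → point at 8; [9,12] uncovered → point at 12; [17,18] uncovered → point at 18.
Points: 2, 4, 8, 12, 18 (5 total).

5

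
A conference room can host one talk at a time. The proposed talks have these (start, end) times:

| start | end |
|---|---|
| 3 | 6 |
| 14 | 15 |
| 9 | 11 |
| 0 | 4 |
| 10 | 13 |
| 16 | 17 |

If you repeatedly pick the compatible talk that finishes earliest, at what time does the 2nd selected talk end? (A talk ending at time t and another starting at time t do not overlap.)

11

Sorted by end: (0,4)  (3,6)  (9,11)  (10,13)  (14,15)  (16,17)
take (0,4); skip (3,6); take (9,11); take (14,15); take (16,17).
Selected: (0,4) (9,11) (14,15) (16,17)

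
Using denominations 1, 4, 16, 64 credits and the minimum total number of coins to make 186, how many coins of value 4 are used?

2

Use the largest denomination that fits, subtract, and repeat.
186 − 2×64→58 − 3×16→10 − 2×4→2 − 2×1→0
Count of 4: 2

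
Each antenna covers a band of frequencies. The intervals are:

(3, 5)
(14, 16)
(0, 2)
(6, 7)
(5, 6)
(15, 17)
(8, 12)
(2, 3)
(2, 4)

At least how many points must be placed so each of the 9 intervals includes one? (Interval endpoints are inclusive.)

Sorted: [0,2] [2,3] [2,4] [3,5] [5,6] [6,7] [8,12] [14,16] [15,17]
{[0,2],[2,3],[2,4]} hit by 2; {[3,5],[5,6]} hit by 5; {[6,7]} hit by 7; {[8,12]} hit by 12; {[14,16],[15,17]} hit by 16.
Points: 2, 5, 7, 12, 16 (5 total).

5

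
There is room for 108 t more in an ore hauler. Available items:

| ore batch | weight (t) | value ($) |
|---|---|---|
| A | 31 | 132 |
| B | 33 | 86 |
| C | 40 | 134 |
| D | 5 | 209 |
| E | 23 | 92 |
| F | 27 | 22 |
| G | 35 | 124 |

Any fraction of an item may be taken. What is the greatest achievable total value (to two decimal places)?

603.90

Sort by value per unit weight and fill in that order.
Ratios (sorted): D 41.80, A 4.26, E 4.00, G 3.54, C 3.35, B 2.61, F 0.81
take D (5 @ 209); take A (31 @ 132); take E (23 @ 92); take G (35 @ 124); take 14/40 of C → 46.90. Capacity used 108/108.
Total value = 603.90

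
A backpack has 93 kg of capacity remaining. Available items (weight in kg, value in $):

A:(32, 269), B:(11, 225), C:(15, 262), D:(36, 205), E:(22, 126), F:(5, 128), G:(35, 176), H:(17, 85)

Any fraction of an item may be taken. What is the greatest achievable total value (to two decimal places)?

Greedy by value/weight ratio, highest first.
Ratios (sorted): F 25.60, B 20.45, C 17.47, A 8.41, E 5.73, D 5.69, G 5.03, H 5.00
take F (5 @ 128); take B (11 @ 225); take C (15 @ 262); take A (32 @ 269); take E (22 @ 126); take 8/36 of D → 45.56. Capacity used 93/93.
Total value = 1055.56

1055.56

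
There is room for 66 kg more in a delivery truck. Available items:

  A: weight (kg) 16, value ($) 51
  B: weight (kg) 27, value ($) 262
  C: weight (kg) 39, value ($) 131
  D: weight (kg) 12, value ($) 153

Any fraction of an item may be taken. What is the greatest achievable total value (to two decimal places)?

505.69

Sort by value per unit weight and fill in that order.
Ratios (sorted): D 12.75, B 9.70, C 3.36, A 3.19
take D (12 @ 153); take B (27 @ 262); take 27/39 of C → 90.69. Capacity used 66/66.
Total value = 505.69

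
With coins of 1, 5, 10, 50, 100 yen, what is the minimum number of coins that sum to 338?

10

Use the largest denomination that fits, subtract, and repeat.
338 = 3×100 + 3×10 + 1×5 + 3×1
Total coins = 3 + 3 + 1 + 3 = 10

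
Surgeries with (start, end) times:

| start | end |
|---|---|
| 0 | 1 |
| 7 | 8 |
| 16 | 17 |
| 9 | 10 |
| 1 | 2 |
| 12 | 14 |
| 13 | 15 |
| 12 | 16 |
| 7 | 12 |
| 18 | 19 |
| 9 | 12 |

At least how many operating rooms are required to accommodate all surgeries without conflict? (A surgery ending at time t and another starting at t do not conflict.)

starts: [0, 1, 7, 7, 9, 9, 12, 12, 13, 16, 18]
ends:   [1, 2, 8, 10, 12, 12, 14, 15, 16, 17, 19]
s0→1 e1→0 s1→1 e2→0 s7→1 s7→2 e8→1 s9→2 s9→3  — peak 3.

3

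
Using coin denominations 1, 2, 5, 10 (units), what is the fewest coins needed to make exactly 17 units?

3

17 = 1×10 + 1×5 + 1×2
Total coins = 1 + 1 + 1 = 3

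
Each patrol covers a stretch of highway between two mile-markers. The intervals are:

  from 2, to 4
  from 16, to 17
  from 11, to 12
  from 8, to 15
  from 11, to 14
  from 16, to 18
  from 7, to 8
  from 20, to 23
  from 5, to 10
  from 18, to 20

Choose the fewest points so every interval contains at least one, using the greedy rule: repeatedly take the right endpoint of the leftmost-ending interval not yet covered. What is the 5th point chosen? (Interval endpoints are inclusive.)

20

Sort by right endpoint; whenever an interval is uncovered, place a point at its right end.
By right end: [2,4]  [7,8]  [5,10]  [11,12]  [11,14]  [8,15]  [16,17]  [16,18]  [18,20]  [20,23]
[2,4] uncovered → point at 4; [7,8] uncovered → point at 8; [11,12] uncovered → point at 12; [16,17] uncovered → point at 17; [18,20] uncovered → point at 20.
Points: 4, 8, 12, 17, 20 (5 total).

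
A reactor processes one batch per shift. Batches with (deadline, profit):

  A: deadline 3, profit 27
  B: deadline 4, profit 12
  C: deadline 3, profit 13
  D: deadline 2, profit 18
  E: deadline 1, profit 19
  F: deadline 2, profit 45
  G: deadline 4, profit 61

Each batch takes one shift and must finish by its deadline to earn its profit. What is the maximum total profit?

152

Sort by profit descending; place each in the latest free slot ≤ its deadline.
By profit: G(d4,61), F(d2,45), A(d3,27), E(d1,19), D(d2,18), C(d3,13), B(d4,12)
G→slot 4; F→slot 2; A→slot 3; E→slot 1; D skipped; C skipped; B skipped.
Profit = 19 + 45 + 27 + 61 = 152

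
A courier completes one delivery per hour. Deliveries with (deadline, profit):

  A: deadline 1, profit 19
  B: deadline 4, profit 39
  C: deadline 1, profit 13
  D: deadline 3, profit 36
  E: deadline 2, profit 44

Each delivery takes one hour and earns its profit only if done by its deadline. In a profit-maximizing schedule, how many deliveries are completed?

Take jobs in profit order; each goes to the latest open slot no later than its deadline.
By profit: E(d2,44), B(d4,39), D(d3,36), A(d1,19), C(d1,13)
E→slot 2; B→slot 4; D→slot 3; A→slot 1; C skipped.
4 of 5 scheduled.

4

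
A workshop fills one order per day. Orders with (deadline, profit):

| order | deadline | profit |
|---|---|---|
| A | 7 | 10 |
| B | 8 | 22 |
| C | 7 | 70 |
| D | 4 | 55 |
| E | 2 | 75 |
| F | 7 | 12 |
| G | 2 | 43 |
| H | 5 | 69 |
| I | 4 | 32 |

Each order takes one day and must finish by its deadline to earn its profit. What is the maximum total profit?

378

Sort by profit descending; place each in the latest free slot ≤ its deadline.
By profit: E(d2,75), C(d7,70), H(d5,69), D(d4,55), G(d2,43), I(d4,32), B(d8,22), F(d7,12), A(d7,10)
E→slot 2; C→slot 7; H→slot 5; D→slot 4; G→slot 1; I→slot 3; B→slot 8; F→slot 6; A skipped.
Profit = 43 + 75 + 32 + 55 + 69 + 12 + 70 + 22 = 378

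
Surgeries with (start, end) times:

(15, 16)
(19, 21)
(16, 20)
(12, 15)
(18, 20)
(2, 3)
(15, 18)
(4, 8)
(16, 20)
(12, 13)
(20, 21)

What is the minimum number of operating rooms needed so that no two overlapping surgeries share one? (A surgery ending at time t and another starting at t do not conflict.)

4

starts: [2, 4, 12, 12, 15, 15, 16, 16, 18, 19, 20]
ends:   [3, 8, 13, 15, 16, 18, 20, 20, 20, 21, 21]
s2→1 e3→0 s4→1 e8→0 s12→1 s12→2 e13→1 e15→0 s15→1 s15→2 e16→1 s16→2 s16→3 e18→2 s18→3 s19→4  — peak 4.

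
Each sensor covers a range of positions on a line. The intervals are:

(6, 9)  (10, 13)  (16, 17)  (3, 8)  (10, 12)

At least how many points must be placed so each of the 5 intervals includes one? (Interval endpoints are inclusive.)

Sort by right endpoint; whenever an interval is uncovered, place a point at its right end.
By right end: [3,8]  [6,9]  [10,12]  [10,13]  [16,17]
[3,8] uncovered → point at 8; [10,12] uncovered → point at 12; [16,17] uncovered → point at 17.
Points: 8, 12, 17 (3 total).

3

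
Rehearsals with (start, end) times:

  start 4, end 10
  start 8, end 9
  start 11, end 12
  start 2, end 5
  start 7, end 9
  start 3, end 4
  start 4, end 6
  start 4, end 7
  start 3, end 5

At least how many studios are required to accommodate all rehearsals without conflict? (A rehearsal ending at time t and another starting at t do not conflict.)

5

Events (time:±→running): 2:+→1 3:+→2 3:+→3 4:-→2 4:+→3 4:+→4 4:+→5 … peak 5.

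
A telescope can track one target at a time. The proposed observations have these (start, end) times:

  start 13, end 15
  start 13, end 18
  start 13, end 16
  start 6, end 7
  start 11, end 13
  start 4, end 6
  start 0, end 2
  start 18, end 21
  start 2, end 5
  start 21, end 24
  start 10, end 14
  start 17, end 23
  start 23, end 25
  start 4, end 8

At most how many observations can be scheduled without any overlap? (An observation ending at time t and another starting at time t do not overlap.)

7

Order by finish time; keep every interval that doesn't clash with the previous kept one.
Sorted by end: (0,2)  (2,5)  (4,6)  (6,7)  (4,8)  (11,13)  (10,14)  (13,15)  (13,16)  (13,18)  (18,21)  (17,23)  (21,24)  (23,25)
take (0,2); take (2,5); take (6,7); take (11,13); take (13,15); take (18,21); take (21,24); skip (23,25).
Selected 7 observations.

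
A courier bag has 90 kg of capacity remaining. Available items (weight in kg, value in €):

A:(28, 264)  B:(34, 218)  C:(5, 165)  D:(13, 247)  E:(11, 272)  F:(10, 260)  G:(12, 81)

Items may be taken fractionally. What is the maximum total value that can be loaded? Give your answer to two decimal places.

Greedy by value/weight ratio, highest first.
Order: C (165/5=33.00) > F (260/10=26.00) > E (272/11=24.73) > D (247/13=19.00) > A (264/28=9.43) > G (81/12=6.75) > B (218/34=6.41)
Fill: take C (5 @ 165) → take F (10 @ 260) → take E (11 @ 272) → take D (13 @ 247) → take A (28 @ 264) → take G (12 @ 81) → take 11/34 of B → 70.53; 90/90 used.
Total value = 1359.53

1359.53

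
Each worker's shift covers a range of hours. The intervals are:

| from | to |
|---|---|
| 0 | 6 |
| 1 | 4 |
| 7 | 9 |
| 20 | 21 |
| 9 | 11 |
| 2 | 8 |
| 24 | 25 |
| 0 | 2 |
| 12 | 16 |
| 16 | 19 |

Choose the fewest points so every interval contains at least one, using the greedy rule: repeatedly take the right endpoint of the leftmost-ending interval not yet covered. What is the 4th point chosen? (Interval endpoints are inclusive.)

Sort by right endpoint; whenever an interval is uncovered, place a point at its right end.
By right end: [0,2]  [1,4]  [0,6]  [2,8]  [7,9]  [9,11]  [12,16]  [16,19]  [20,21]  [24,25]
[0,2] uncovered → point at 2; [7,9] uncovered → point at 9; [12,16] uncovered → point at 16; [20,21] uncovered → point at 21; [24,25] uncovered → point at 25.
Points: 2, 9, 16, 21, 25 (5 total).

21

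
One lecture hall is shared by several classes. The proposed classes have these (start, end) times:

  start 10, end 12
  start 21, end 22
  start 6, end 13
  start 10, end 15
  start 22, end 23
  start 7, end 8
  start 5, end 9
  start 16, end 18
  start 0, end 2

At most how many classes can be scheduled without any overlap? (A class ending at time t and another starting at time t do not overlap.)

By end time: (0,2), (7,8), (5,9), (10,12), (6,13), (10,15), (16,18), (21,22), (22,23).
Pick (0,2); next start ≥ 2 → (7,8); next start ≥ 8 → (10,12); next start ≥ 12 → (16,18); next start ≥ 18 → (21,22); next start ≥ 22 → (22,23).
Selected 6 classes.

6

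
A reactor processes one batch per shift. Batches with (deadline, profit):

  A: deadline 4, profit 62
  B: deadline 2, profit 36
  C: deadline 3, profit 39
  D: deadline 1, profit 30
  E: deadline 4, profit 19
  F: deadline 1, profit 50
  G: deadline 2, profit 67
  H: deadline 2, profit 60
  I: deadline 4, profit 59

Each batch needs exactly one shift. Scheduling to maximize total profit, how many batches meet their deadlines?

4

Take jobs in profit order; each goes to the latest open slot no later than its deadline.
Profit order: G=67 A=62 H=60 I=59 F=50 C=39 B=36 D=30 E=19
Assign: G→slot 2, A→slot 4, H→slot 1, I→slot 3, F skipped, C skipped, B skipped, D skipped, E skipped.
Slots: [1:H] [2:G] [3:I] [4:A]
4 of 9 scheduled.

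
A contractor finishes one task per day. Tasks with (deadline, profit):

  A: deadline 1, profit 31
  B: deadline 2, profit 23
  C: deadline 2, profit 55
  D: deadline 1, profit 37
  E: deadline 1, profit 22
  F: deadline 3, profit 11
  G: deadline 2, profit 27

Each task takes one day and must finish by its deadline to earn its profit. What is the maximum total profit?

Sort by profit descending; place each in the latest free slot ≤ its deadline.
Profit order: C=55 D=37 A=31 G=27 B=23 E=22 F=11
Assign: C→slot 2, D→slot 1, A skipped, G skipped, B skipped, E skipped, F→slot 3.
Slots: [1:D] [2:C] [3:F]
Profit = 37 + 55 + 11 = 103

103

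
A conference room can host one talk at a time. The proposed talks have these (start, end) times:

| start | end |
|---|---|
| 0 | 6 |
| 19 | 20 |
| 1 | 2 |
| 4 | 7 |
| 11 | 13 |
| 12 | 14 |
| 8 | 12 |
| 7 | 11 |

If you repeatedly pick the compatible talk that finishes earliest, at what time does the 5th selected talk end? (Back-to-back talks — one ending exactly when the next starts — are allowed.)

20

By end time: (1,2), (0,6), (4,7), (7,11), (8,12), (11,13), (12,14), (19,20).
Pick (1,2); next start ≥ 2 → (4,7); next start ≥ 7 → (7,11); next start ≥ 11 → (11,13); next start ≥ 13 → (19,20).
Selected: (1,2) (4,7) (7,11) (11,13) (19,20)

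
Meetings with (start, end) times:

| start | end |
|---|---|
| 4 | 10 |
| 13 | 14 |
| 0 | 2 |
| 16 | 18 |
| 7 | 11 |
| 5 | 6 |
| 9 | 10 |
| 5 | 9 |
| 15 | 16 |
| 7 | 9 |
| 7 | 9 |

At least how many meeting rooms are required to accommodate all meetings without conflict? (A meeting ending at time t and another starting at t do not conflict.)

starts: [0, 4, 5, 5, 7, 7, 7, 9, 13, 15, 16]
ends:   [2, 6, 9, 9, 9, 10, 10, 11, 14, 16, 18]
s0→1 e2→0 s4→1 s5→2 s5→3 e6→2 s7→3 s7→4 s7→5  — peak 5.

5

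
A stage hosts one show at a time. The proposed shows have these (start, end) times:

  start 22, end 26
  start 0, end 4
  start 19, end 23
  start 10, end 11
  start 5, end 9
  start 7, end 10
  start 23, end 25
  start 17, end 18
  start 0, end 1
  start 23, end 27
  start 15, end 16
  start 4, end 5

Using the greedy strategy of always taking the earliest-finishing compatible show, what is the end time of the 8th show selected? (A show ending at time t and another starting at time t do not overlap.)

25

Greedy by earliest finish: after sorting by end time, pick each interval compatible with the last pick.
Sorted by end: (0,1)  (0,4)  (4,5)  (5,9)  (7,10)  (10,11)  (15,16)  (17,18)  (19,23)  (23,25)  (22,26)  (23,27)
take (0,1); take (4,5); take (5,9); take (10,11); take (15,16); take (17,18); take (19,23); take (23,25); skip (23,27).
Selected: (0,1) (4,5) (5,9) (10,11) (15,16) (17,18) (19,23) (23,25)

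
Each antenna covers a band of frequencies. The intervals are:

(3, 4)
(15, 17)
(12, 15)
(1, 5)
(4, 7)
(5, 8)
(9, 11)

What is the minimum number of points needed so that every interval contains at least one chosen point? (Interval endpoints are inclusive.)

Sort by right endpoint; whenever an interval is uncovered, place a point at its right end.
Sorted: [3,4] [1,5] [4,7] [5,8] [9,11] [12,15] [15,17]
{[3,4],[1,5],[4,7]} hit by 4; {[5,8]} hit by 8; {[9,11]} hit by 11; {[12,15],[15,17]} hit by 15.
Points: 4, 8, 11, 15 (4 total).

4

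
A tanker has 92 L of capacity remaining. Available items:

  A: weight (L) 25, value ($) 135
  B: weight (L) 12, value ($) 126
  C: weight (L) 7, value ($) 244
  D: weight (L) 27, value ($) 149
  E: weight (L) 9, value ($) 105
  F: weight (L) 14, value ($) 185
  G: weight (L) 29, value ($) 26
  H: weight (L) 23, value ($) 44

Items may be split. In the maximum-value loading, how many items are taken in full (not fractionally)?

Greedy by value/weight ratio, highest first.
Order: C (244/7=34.86) > F (185/14=13.21) > E (105/9=11.67) > B (126/12=10.50) > D (149/27=5.52) > A (135/25=5.40) > H (44/23=1.91) > G (26/29=0.90)
Fill: take C (7 @ 244) → take F (14 @ 185) → take E (9 @ 105) → take B (12 @ 126) → take D (27 @ 149) → take 23/25 of A → 124.20; 92/92 used.
5 item(s) taken whole; one partial (take 23/25 of A).

5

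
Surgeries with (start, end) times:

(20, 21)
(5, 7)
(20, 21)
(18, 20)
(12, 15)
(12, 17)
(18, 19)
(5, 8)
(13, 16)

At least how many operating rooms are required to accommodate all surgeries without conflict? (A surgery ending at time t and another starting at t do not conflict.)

3

Count concurrent intervals with a sweep; the peak is the room count.
Events (time:±→running): 5:+→1 5:+→2 7:-→1 8:-→0 12:+→1 12:+→2 13:+→3 … peak 3.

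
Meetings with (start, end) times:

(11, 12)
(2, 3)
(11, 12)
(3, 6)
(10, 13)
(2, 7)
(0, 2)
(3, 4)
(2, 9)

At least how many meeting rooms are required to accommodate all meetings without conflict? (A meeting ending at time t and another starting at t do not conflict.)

4

Count concurrent intervals with a sweep; the peak is the room count.
starts: [0, 2, 2, 2, 3, 3, 10, 11, 11]
ends:   [2, 3, 4, 6, 7, 9, 12, 12, 13]
s0→1 e2→0 s2→1 s2→2 s2→3 e3→2 s3→3 s3→4  — peak 4.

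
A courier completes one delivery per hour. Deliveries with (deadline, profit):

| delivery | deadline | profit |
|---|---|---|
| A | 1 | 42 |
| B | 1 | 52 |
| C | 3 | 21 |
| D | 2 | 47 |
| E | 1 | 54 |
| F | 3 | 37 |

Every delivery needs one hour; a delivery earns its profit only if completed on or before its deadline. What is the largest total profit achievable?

138

Sort by profit descending; place each in the latest free slot ≤ its deadline.
Profit order: E=54 B=52 D=47 A=42 F=37 C=21
Assign: E→slot 1, B skipped, D→slot 2, A skipped, F→slot 3, C skipped.
Slots: [1:E] [2:D] [3:F]
Profit = 54 + 47 + 37 = 138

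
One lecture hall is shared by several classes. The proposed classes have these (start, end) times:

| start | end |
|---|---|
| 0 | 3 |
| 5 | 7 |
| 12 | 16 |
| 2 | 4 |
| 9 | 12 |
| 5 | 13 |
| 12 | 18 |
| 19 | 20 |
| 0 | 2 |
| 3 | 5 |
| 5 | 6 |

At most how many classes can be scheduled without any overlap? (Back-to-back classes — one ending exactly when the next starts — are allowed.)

Sorted by end: (0,2)  (0,3)  (2,4)  (3,5)  (5,6)  (5,7)  (9,12)  (5,13)  (12,16)  (12,18)  (19,20)
take (0,2); skip (0,3); take (2,4); skip (3,5); take (5,6); skip (5,7); take (9,12); take (12,16); take (19,20).
Selected 6 classes.

6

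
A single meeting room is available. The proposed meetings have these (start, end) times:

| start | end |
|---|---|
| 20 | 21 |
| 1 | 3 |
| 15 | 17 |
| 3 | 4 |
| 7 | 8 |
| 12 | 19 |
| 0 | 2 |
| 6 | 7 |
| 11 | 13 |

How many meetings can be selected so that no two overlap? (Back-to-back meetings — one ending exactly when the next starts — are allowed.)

Greedy by earliest finish: after sorting by end time, pick each interval compatible with the last pick.
By end time: (0,2), (1,3), (3,4), (6,7), (7,8), (11,13), (15,17), (12,19), (20,21).
Pick (0,2); next start ≥ 2 → (3,4); next start ≥ 4 → (6,7); next start ≥ 7 → (7,8); next start ≥ 8 → (11,13); next start ≥ 13 → (15,17); next start ≥ 17 → (20,21).
Selected 7 meetings.

7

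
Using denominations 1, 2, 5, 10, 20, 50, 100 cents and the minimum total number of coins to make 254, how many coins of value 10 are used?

254 − 2×100→54 − 1×50→4 − 2×2→0
Count of 10: 0

0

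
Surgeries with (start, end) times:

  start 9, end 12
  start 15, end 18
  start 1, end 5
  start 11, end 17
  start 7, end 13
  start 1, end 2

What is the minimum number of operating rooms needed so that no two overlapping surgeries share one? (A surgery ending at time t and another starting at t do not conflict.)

Count concurrent intervals with a sweep; the peak is the room count.
starts: [1, 1, 7, 9, 11, 15]
ends:   [2, 5, 12, 13, 17, 18]
s1→1 s1→2 e2→1 e5→0 s7→1 s9→2 s11→3  — peak 3.

3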